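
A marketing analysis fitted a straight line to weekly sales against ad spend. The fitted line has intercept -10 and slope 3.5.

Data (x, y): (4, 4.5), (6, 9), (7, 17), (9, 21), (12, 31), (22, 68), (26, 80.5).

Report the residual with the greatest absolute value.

r = 2.5

x=4: ŷ = -10 + 3.5·4 = 4; r = 4.5 − 4 = 0.5
x=6: ŷ = -10 + 3.5·6 = 11; r = 9 − 11 = -2
x=7: ŷ = -10 + 3.5·7 = 14.5; r = 17 − 14.5 = 2.5
x=9: ŷ = -10 + 3.5·9 = 21.5; r = 21 − 21.5 = -0.5
x=12: ŷ = -10 + 3.5·12 = 32; r = 31 − 32 = -1
x=22: ŷ = -10 + 3.5·22 = 67; r = 68 − 67 = 1
x=26: ŷ = -10 + 3.5·26 = 81; r = 80.5 − 81 = -0.5
Largest |r| is 2.5 at x = 7, residual 2.5.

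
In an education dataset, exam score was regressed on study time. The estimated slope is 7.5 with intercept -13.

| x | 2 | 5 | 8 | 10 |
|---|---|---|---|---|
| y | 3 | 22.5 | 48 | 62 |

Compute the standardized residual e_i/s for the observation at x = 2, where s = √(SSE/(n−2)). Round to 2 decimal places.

x=2: ŷ = -13 + 7.5·2 = 2; e = 3 − 2 = 1
x=5: ŷ = -13 + 7.5·5 = 24.5; e = 22.5 − 24.5 = -2
x=8: ŷ = -13 + 7.5·8 = 47; e = 48 − 47 = 1
x=10: ŷ = -13 + 7.5·10 = 62; e = 62 − 62 = 0
SSE = 1 + 4 + 1 + 0 = 6
s = √(6/2) = 1.73205
e/s = 1 / 1.73205 = 0.58

0.58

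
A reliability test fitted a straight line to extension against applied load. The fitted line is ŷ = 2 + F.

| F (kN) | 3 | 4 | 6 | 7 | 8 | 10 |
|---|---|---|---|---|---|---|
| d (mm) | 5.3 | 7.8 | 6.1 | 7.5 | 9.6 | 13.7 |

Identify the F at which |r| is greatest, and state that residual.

F = 6, r = -1.9

F=3: ŷ = 2 + 3 = 5; r = 5.3 − 5 = 0.3
F=4: ŷ = 2 + 4 = 6; r = 7.8 − 6 = 1.8
F=6: ŷ = 2 + 6 = 8; r = 6.1 − 8 = -1.9
F=7: ŷ = 2 + 7 = 9; r = 7.5 − 9 = -1.5
F=8: ŷ = 2 + 8 = 10; r = 9.6 − 10 = -0.4
F=10: ŷ = 2 + 10 = 12; r = 13.7 − 12 = 1.7
Largest |r| is 1.9 at F = 6, residual -1.9.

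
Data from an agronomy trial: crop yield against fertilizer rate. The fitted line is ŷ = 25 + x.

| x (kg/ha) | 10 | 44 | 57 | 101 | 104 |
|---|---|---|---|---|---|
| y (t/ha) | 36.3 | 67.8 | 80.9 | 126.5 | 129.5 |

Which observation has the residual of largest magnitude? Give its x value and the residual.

x = 10, r = 1.3

x=10: ŷ = 25 + 10 = 35; r = 36.3 − 35 = 1.3
x=44: ŷ = 25 + 44 = 69; r = 67.8 − 69 = -1.2
x=57: ŷ = 25 + 57 = 82; r = 80.9 − 82 = -1.1
x=101: ŷ = 25 + 101 = 126; r = 126.5 − 126 = 0.5
x=104: ŷ = 25 + 104 = 129; r = 129.5 − 129 = 0.5
Largest |r| is 1.3 at x = 10, residual 1.3.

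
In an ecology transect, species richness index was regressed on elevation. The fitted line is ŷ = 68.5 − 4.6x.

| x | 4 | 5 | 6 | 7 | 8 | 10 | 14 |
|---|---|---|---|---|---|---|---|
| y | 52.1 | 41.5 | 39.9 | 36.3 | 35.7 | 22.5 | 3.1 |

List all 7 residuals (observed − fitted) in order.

2, -4, -1, 0, 4, 0, -1

x=4: ŷ = 68.5 − 4.6·4 = 50.1; e = 52.1 − 50.1 = 2
x=5: ŷ = 68.5 − 4.6·5 = 45.5; e = 41.5 − 45.5 = -4
x=6: ŷ = 68.5 − 4.6·6 = 40.9; e = 39.9 − 40.9 = -1
x=7: ŷ = 68.5 − 4.6·7 = 36.3; e = 36.3 − 36.3 = 0
x=8: ŷ = 68.5 − 4.6·8 = 31.7; e = 35.7 − 31.7 = 4
x=10: ŷ = 68.5 − 4.6·10 = 22.5; e = 22.5 − 22.5 = 0
x=14: ŷ = 68.5 − 4.6·14 = 4.1; e = 3.1 − 4.1 = -1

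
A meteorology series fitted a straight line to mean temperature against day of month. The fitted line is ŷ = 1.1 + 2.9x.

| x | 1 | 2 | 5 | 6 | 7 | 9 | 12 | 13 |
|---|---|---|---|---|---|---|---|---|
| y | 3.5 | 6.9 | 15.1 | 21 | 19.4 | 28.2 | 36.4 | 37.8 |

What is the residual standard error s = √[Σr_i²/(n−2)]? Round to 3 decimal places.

s = 1.472

x=1: ŷ = 1.1 + 2.9·1 = 4; r = 3.5 − 4 = -0.5
x=2: ŷ = 1.1 + 2.9·2 = 6.9; r = 6.9 − 6.9 = 0
x=5: ŷ = 1.1 + 2.9·5 = 15.6; r = 15.1 − 15.6 = -0.5
x=6: ŷ = 1.1 + 2.9·6 = 18.5; r = 21 − 18.5 = 2.5
x=7: ŷ = 1.1 + 2.9·7 = 21.4; r = 19.4 − 21.4 = -2
x=9: ŷ = 1.1 + 2.9·9 = 27.2; r = 28.2 − 27.2 = 1
x=12: ŷ = 1.1 + 2.9·12 = 35.9; r = 36.4 − 35.9 = 0.5
x=13: ŷ = 1.1 + 2.9·13 = 38.8; r = 37.8 − 38.8 = -1
SSE = 0.25 + 0 + 0.25 + 6.25 + 4 + 1 + 0.25 + 1 = 13
s = √(13/6) = √2.16667 ≈ 1.472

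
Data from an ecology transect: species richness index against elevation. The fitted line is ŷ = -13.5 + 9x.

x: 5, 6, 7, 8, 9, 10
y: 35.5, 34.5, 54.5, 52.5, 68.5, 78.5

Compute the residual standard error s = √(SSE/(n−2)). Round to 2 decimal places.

x=5: ŷ = -13.5 + 9·5 = 31.5; e = 35.5 − 31.5 = 4
x=6: ŷ = -13.5 + 9·6 = 40.5; e = 34.5 − 40.5 = -6
x=7: ŷ = -13.5 + 9·7 = 49.5; e = 54.5 − 49.5 = 5
x=8: ŷ = -13.5 + 9·8 = 58.5; e = 52.5 − 58.5 = -6
x=9: ŷ = -13.5 + 9·9 = 67.5; e = 68.5 − 67.5 = 1
x=10: ŷ = -13.5 + 9·10 = 76.5; e = 78.5 − 76.5 = 2
SSE = 16 + 36 + 25 + 36 + 1 + 4 = 118
s = √(118/4) = √29.5 ≈ 5.43

s = 5.43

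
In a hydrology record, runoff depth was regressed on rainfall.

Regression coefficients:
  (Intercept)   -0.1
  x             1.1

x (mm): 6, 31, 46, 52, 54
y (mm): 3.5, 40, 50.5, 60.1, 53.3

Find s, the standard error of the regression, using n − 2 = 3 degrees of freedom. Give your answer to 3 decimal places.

x=6: ŷ = -0.1 + 1.1·6 = 6.5; r = 3.5 − 6.5 = -3
x=31: ŷ = -0.1 + 1.1·31 = 34; r = 40 − 34 = 6
x=46: ŷ = -0.1 + 1.1·46 = 50.5; r = 50.5 − 50.5 = 0
x=52: ŷ = -0.1 + 1.1·52 = 57.1; r = 60.1 − 57.1 = 3
x=54: ŷ = -0.1 + 1.1·54 = 59.3; r = 53.3 − 59.3 = -6
SSE = 9 + 36 + 0 + 9 + 36 = 90
s = √(90/3) = √30 ≈ 5.477

s = 5.477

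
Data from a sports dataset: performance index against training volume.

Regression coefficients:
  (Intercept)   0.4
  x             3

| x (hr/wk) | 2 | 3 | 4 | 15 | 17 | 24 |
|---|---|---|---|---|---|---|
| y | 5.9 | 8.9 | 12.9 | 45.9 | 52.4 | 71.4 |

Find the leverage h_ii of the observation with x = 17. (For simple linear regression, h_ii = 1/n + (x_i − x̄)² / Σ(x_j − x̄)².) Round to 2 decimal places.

h = 0.26

x̄ = (2 + 3 + 4 + 15 + 17 + 24)/6 = 10.8333
Σ(x − x̄)² = 78.0278 + 61.3611 + 46.6944 + 17.3611 + 38.0278 + 173.361 = 414.833
h = 1/6 + (6.16667)²/414.833 = 0.166667 + 0.09167 = 0.26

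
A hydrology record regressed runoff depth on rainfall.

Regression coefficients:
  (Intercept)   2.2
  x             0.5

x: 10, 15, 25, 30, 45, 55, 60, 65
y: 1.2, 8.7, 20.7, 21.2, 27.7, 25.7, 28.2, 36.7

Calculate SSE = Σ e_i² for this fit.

x=10: ŷ = 2.2 + 0.5·10 = 7.2; e = 1.2 − 7.2 = -6
x=15: ŷ = 2.2 + 0.5·15 = 9.7; e = 8.7 − 9.7 = -1
x=25: ŷ = 2.2 + 0.5·25 = 14.7; e = 20.7 − 14.7 = 6
x=30: ŷ = 2.2 + 0.5·30 = 17.2; e = 21.2 − 17.2 = 4
x=45: ŷ = 2.2 + 0.5·45 = 24.7; e = 27.7 − 24.7 = 3
x=55: ŷ = 2.2 + 0.5·55 = 29.7; e = 25.7 − 29.7 = -4
x=60: ŷ = 2.2 + 0.5·60 = 32.2; e = 28.2 − 32.2 = -4
x=65: ŷ = 2.2 + 0.5·65 = 34.7; e = 36.7 − 34.7 = 2
SSE = 36 + 1 + 36 + 16 + 9 + 16 + 16 + 4 = 134

SSE = 134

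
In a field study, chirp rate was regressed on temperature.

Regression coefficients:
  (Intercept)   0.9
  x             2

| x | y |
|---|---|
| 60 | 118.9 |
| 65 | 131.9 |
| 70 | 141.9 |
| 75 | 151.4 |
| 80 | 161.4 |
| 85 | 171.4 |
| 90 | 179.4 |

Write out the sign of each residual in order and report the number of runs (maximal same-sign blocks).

x=60: ŷ = 0.9 + 2·60 = 120.9; e = 118.9 − 120.9 = -2
x=65: ŷ = 0.9 + 2·65 = 130.9; e = 131.9 − 130.9 = 1
x=70: ŷ = 0.9 + 2·70 = 140.9; e = 141.9 − 140.9 = 1
x=75: ŷ = 0.9 + 2·75 = 150.9; e = 151.4 − 150.9 = 0.5
x=80: ŷ = 0.9 + 2·80 = 160.9; e = 161.4 − 160.9 = 0.5
x=85: ŷ = 0.9 + 2·85 = 170.9; e = 171.4 − 170.9 = 0.5
x=90: ŷ = 0.9 + 2·90 = 180.9; e = 179.4 − 180.9 = -1.5
Signs: − + + + + + −
Runs: −×1, +×5, −×1 → 3

3 runs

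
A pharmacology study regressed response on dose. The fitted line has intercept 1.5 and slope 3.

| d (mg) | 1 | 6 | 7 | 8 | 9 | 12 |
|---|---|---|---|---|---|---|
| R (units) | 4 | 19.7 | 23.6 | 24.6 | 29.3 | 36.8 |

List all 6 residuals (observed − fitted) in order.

d=1: ŷ = 1.5 + 3·1 = 4.5; e = 4 − 4.5 = -0.5
d=6: ŷ = 1.5 + 3·6 = 19.5; e = 19.7 − 19.5 = 0.2
d=7: ŷ = 1.5 + 3·7 = 22.5; e = 23.6 − 22.5 = 1.1
d=8: ŷ = 1.5 + 3·8 = 25.5; e = 24.6 − 25.5 = -0.9
d=9: ŷ = 1.5 + 3·9 = 28.5; e = 29.3 − 28.5 = 0.8
d=12: ŷ = 1.5 + 3·12 = 37.5; e = 36.8 − 37.5 = -0.7

-0.5, 0.2, 1.1, -0.9, 0.8, -0.7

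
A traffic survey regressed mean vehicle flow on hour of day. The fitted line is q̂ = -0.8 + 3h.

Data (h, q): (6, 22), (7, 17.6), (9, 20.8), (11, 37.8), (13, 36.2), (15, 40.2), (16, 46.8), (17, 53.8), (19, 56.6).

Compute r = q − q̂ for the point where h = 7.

q̂ = -0.8 + 3·7 = 20.2
r = 17.6 − 20.2 = -2.6

r = -2.6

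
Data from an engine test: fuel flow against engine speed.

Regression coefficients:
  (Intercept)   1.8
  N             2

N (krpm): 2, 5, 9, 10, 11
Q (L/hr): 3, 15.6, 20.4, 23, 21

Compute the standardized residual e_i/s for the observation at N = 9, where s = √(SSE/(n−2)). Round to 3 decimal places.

N=2: Q̂ = 1.8 + 2·2 = 5.8; e = 3 − 5.8 = -2.8
N=5: Q̂ = 1.8 + 2·5 = 11.8; e = 15.6 − 11.8 = 3.8
N=9: Q̂ = 1.8 + 2·9 = 19.8; e = 20.4 − 19.8 = 0.6
N=10: Q̂ = 1.8 + 2·10 = 21.8; e = 23 − 21.8 = 1.2
N=11: Q̂ = 1.8 + 2·11 = 23.8; e = 21 − 23.8 = -2.8
SSE = 7.84 + 14.44 + 0.36 + 1.44 + 7.84 = 31.92
s = √(31.92/3) = 3.2619
e/s = 0.6 / 3.2619 = 0.184

0.184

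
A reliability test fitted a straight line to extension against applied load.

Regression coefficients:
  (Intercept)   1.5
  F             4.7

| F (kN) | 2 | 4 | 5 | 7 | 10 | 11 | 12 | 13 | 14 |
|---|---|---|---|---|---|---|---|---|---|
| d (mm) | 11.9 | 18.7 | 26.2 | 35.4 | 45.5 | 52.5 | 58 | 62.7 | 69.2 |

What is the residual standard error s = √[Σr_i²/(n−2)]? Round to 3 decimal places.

F=2: d̂ = 1.5 + 4.7·2 = 10.9; r = 11.9 − 10.9 = 1
F=4: d̂ = 1.5 + 4.7·4 = 20.3; r = 18.7 − 20.3 = -1.6
F=5: d̂ = 1.5 + 4.7·5 = 25; r = 26.2 − 25 = 1.2
F=7: d̂ = 1.5 + 4.7·7 = 34.4; r = 35.4 − 34.4 = 1
F=10: d̂ = 1.5 + 4.7·10 = 48.5; r = 45.5 − 48.5 = -3
F=11: d̂ = 1.5 + 4.7·11 = 53.2; r = 52.5 − 53.2 = -0.7
F=12: d̂ = 1.5 + 4.7·12 = 57.9; r = 58 − 57.9 = 0.1
F=13: d̂ = 1.5 + 4.7·13 = 62.6; r = 62.7 − 62.6 = 0.1
F=14: d̂ = 1.5 + 4.7·14 = 67.3; r = 69.2 − 67.3 = 1.9
SSE = 1 + 2.56 + 1.44 + 1 + 9 + 0.49 + 0.01 + 0.01 + 3.61 = 19.12
s = √(19.12/7) = √2.73143 ≈ 1.653

s = 1.653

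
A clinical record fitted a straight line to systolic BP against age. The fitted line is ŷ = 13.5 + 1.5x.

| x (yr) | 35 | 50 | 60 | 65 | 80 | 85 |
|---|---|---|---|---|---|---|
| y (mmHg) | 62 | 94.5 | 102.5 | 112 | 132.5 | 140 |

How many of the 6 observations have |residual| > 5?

x=35: ŷ = 13.5 + 1.5·35 = 66; e = 62 − 66 = -4
x=50: ŷ = 13.5 + 1.5·50 = 88.5; e = 94.5 − 88.5 = 6
x=60: ŷ = 13.5 + 1.5·60 = 103.5; e = 102.5 − 103.5 = -1
x=65: ŷ = 13.5 + 1.5·65 = 111; e = 112 − 111 = 1
x=80: ŷ = 13.5 + 1.5·80 = 133.5; e = 132.5 − 133.5 = -1
x=85: ŷ = 13.5 + 1.5·85 = 141; e = 140 − 141 = -1
|e| > 5: x=50 (|e|=6) → 1

1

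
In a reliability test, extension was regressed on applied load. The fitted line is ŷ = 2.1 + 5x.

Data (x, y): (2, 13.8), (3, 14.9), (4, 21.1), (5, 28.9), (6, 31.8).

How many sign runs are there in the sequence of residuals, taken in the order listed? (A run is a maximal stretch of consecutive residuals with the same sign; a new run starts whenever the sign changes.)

x=2: ŷ = 2.1 + 5·2 = 12.1; e = 13.8 − 12.1 = 1.7
x=3: ŷ = 2.1 + 5·3 = 17.1; e = 14.9 − 17.1 = -2.2
x=4: ŷ = 2.1 + 5·4 = 22.1; e = 21.1 − 22.1 = -1
x=5: ŷ = 2.1 + 5·5 = 27.1; e = 28.9 − 27.1 = 1.8
x=6: ŷ = 2.1 + 5·6 = 32.1; e = 31.8 − 32.1 = -0.3
Signs: + − − + −
Runs: +×1, −×2, +×1, −×1 → 4

4 runs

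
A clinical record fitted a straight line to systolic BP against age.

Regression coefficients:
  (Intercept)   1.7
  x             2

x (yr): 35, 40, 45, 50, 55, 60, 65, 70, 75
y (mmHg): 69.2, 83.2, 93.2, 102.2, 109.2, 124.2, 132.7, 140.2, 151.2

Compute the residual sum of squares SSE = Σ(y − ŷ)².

SSE = 27

x=35: ŷ = 1.7 + 2·35 = 71.7; r = 69.2 − 71.7 = -2.5
x=40: ŷ = 1.7 + 2·40 = 81.7; r = 83.2 − 81.7 = 1.5
x=45: ŷ = 1.7 + 2·45 = 91.7; r = 93.2 − 91.7 = 1.5
x=50: ŷ = 1.7 + 2·50 = 101.7; r = 102.2 − 101.7 = 0.5
x=55: ŷ = 1.7 + 2·55 = 111.7; r = 109.2 − 111.7 = -2.5
x=60: ŷ = 1.7 + 2·60 = 121.7; r = 124.2 − 121.7 = 2.5
x=65: ŷ = 1.7 + 2·65 = 131.7; r = 132.7 − 131.7 = 1
x=70: ŷ = 1.7 + 2·70 = 141.7; r = 140.2 − 141.7 = -1.5
x=75: ŷ = 1.7 + 2·75 = 151.7; r = 151.2 − 151.7 = -0.5
SSE = 6.25 + 2.25 + 2.25 + 0.25 + 6.25 + 6.25 + 1 + 2.25 + 0.25 = 27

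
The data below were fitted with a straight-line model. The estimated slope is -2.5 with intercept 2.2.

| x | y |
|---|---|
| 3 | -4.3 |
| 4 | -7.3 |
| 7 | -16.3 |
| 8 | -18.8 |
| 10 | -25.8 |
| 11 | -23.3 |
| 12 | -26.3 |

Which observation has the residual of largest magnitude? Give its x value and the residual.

x=3: ŷ = 2.2 − 2.5·3 = -5.3; r = -4.3 − (-5.3) = 1
x=4: ŷ = 2.2 − 2.5·4 = -7.8; r = -7.3 − (-7.8) = 0.5
x=7: ŷ = 2.2 − 2.5·7 = -15.3; r = -16.3 − (-15.3) = -1
x=8: ŷ = 2.2 − 2.5·8 = -17.8; r = -18.8 − (-17.8) = -1
x=10: ŷ = 2.2 − 2.5·10 = -22.8; r = -25.8 − (-22.8) = -3
x=11: ŷ = 2.2 − 2.5·11 = -25.3; r = -23.3 − (-25.3) = 2
x=12: ŷ = 2.2 − 2.5·12 = -27.8; r = -26.3 − (-27.8) = 1.5
Largest |r| is 3 at x = 10, residual -3.

x = 10, r = -3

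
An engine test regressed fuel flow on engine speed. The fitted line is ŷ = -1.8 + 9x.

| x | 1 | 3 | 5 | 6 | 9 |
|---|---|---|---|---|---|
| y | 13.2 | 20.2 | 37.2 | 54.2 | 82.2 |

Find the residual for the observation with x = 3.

ŷ = -1.8 + 9·3 = 25.2
r = 20.2 − 25.2 = -5

r = -5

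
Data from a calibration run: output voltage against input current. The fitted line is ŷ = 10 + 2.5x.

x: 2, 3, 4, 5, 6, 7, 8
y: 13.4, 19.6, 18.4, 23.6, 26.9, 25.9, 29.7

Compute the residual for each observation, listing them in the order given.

x=2: ŷ = 10 + 2.5·2 = 15; e = 13.4 − 15 = -1.6
x=3: ŷ = 10 + 2.5·3 = 17.5; e = 19.6 − 17.5 = 2.1
x=4: ŷ = 10 + 2.5·4 = 20; e = 18.4 − 20 = -1.6
x=5: ŷ = 10 + 2.5·5 = 22.5; e = 23.6 − 22.5 = 1.1
x=6: ŷ = 10 + 2.5·6 = 25; e = 26.9 − 25 = 1.9
x=7: ŷ = 10 + 2.5·7 = 27.5; e = 25.9 − 27.5 = -1.6
x=8: ŷ = 10 + 2.5·8 = 30; e = 29.7 − 30 = -0.3

-1.6, 2.1, -1.6, 1.1, 1.9, -1.6, -0.3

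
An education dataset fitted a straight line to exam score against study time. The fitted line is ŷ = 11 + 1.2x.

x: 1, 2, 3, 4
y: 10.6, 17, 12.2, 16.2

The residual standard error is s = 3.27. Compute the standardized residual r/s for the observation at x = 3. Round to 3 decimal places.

-0.734

ŷ = 11 + 1.2·3 = 14.6
r = 12.2 − 14.6 = -2.4
r/s = -2.4 / 3.27 = -0.734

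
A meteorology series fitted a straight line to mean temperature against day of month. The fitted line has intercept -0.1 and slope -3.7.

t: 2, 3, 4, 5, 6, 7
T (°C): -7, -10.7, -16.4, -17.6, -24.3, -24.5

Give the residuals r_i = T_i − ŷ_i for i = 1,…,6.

t=2: ŷ = -0.1 − 3.7·2 = -7.5; r = -7 − (-7.5) = 0.5
t=3: ŷ = -0.1 − 3.7·3 = -11.2; r = -10.7 − (-11.2) = 0.5
t=4: ŷ = -0.1 − 3.7·4 = -14.9; r = -16.4 − (-14.9) = -1.5
t=5: ŷ = -0.1 − 3.7·5 = -18.6; r = -17.6 − (-18.6) = 1
t=6: ŷ = -0.1 − 3.7·6 = -22.3; r = -24.3 − (-22.3) = -2
t=7: ŷ = -0.1 − 3.7·7 = -26; r = -24.5 − (-26) = 1.5

0.5, 0.5, -1.5, 1, -2, 1.5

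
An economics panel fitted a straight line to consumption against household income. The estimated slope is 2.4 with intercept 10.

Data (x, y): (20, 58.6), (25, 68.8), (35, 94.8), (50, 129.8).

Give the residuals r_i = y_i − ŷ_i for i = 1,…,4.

0.6, -1.2, 0.8, -0.2

x=20: ŷ = 10 + 2.4·20 = 58; r = 58.6 − 58 = 0.6
x=25: ŷ = 10 + 2.4·25 = 70; r = 68.8 − 70 = -1.2
x=35: ŷ = 10 + 2.4·35 = 94; r = 94.8 − 94 = 0.8
x=50: ŷ = 10 + 2.4·50 = 130; r = 129.8 − 130 = -0.2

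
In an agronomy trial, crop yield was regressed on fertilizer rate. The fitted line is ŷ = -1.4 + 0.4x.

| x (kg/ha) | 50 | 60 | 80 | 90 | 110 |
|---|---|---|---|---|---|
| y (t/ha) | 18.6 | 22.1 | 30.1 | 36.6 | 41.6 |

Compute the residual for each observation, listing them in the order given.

x=50: ŷ = -1.4 + 0.4·50 = 18.6; r = 18.6 − 18.6 = 0
x=60: ŷ = -1.4 + 0.4·60 = 22.6; r = 22.1 − 22.6 = -0.5
x=80: ŷ = -1.4 + 0.4·80 = 30.6; r = 30.1 − 30.6 = -0.5
x=90: ŷ = -1.4 + 0.4·90 = 34.6; r = 36.6 − 34.6 = 2
x=110: ŷ = -1.4 + 0.4·110 = 42.6; r = 41.6 − 42.6 = -1

0, -0.5, -0.5, 2, -1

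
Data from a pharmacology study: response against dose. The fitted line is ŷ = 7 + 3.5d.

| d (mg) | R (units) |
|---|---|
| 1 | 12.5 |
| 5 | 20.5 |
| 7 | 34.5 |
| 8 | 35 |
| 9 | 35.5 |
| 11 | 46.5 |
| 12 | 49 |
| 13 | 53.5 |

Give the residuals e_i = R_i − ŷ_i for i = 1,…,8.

2, -4, 3, 0, -3, 1, 0, 1

d=1: ŷ = 7 + 3.5·1 = 10.5; e = 12.5 − 10.5 = 2
d=5: ŷ = 7 + 3.5·5 = 24.5; e = 20.5 − 24.5 = -4
d=7: ŷ = 7 + 3.5·7 = 31.5; e = 34.5 − 31.5 = 3
d=8: ŷ = 7 + 3.5·8 = 35; e = 35 − 35 = 0
d=9: ŷ = 7 + 3.5·9 = 38.5; e = 35.5 − 38.5 = -3
d=11: ŷ = 7 + 3.5·11 = 45.5; e = 46.5 − 45.5 = 1
d=12: ŷ = 7 + 3.5·12 = 49; e = 49 − 49 = 0
d=13: ŷ = 7 + 3.5·13 = 52.5; e = 53.5 − 52.5 = 1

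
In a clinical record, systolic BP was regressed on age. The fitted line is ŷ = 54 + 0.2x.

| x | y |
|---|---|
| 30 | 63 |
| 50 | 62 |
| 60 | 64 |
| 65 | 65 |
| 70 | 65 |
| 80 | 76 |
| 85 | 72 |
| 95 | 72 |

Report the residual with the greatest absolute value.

r = 6

x=30: ŷ = 54 + 0.2·30 = 60; r = 63 − 60 = 3
x=50: ŷ = 54 + 0.2·50 = 64; r = 62 − 64 = -2
x=60: ŷ = 54 + 0.2·60 = 66; r = 64 − 66 = -2
x=65: ŷ = 54 + 0.2·65 = 67; r = 65 − 67 = -2
x=70: ŷ = 54 + 0.2·70 = 68; r = 65 − 68 = -3
x=80: ŷ = 54 + 0.2·80 = 70; r = 76 − 70 = 6
x=85: ŷ = 54 + 0.2·85 = 71; r = 72 − 71 = 1
x=95: ŷ = 54 + 0.2·95 = 73; r = 72 − 73 = -1
Largest |r| is 6 at x = 80, residual 6.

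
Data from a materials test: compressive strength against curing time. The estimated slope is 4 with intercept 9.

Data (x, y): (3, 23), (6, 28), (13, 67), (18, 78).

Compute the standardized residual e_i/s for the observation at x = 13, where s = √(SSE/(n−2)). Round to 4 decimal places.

0.9864

x=3: ŷ = 9 + 4·3 = 21; e = 23 − 21 = 2
x=6: ŷ = 9 + 4·6 = 33; e = 28 − 33 = -5
x=13: ŷ = 9 + 4·13 = 61; e = 67 − 61 = 6
x=18: ŷ = 9 + 4·18 = 81; e = 78 − 81 = -3
SSE = 4 + 25 + 36 + 9 = 74
s = √(74/2) = 6.08276
e/s = 6 / 6.08276 = 0.9864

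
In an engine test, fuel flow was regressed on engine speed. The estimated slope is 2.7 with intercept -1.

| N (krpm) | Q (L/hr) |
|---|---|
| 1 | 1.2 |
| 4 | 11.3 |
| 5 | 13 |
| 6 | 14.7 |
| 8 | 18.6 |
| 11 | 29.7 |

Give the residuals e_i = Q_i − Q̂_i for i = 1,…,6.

N=1: Q̂ = -1 + 2.7·1 = 1.7; e = 1.2 − 1.7 = -0.5
N=4: Q̂ = -1 + 2.7·4 = 9.8; e = 11.3 − 9.8 = 1.5
N=5: Q̂ = -1 + 2.7·5 = 12.5; e = 13 − 12.5 = 0.5
N=6: Q̂ = -1 + 2.7·6 = 15.2; e = 14.7 − 15.2 = -0.5
N=8: Q̂ = -1 + 2.7·8 = 20.6; e = 18.6 − 20.6 = -2
N=11: Q̂ = -1 + 2.7·11 = 28.7; e = 29.7 − 28.7 = 1

-0.5, 1.5, 0.5, -0.5, -2, 1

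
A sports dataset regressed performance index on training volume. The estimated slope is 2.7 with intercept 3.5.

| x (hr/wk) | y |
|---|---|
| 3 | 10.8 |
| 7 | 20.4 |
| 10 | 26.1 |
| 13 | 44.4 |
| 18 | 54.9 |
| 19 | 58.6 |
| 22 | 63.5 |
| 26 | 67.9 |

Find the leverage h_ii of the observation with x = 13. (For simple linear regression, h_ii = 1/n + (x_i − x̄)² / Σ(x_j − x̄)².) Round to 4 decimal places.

h = 0.1321

x̄ = (3 + 7 + 10 + 13 + 18 + 19 + 22 + 26)/8 = 14.75
Σ(x − x̄)² = 138.062 + 60.0625 + 22.5625 + 3.0625 + 10.5625 + 18.0625 + 52.5625 + 126.562 = 431.5
h = 1/8 + (-1.75)²/431.5 = 0.125 + 0.00709733 = 0.1321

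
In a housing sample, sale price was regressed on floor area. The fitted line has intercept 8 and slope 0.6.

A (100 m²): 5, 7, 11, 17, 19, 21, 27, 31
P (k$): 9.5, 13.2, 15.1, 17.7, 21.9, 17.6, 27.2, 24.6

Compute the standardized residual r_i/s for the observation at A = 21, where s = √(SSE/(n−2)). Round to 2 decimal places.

A=5: P̂ = 8 + 0.6·5 = 11; r = 9.5 − 11 = -1.5
A=7: P̂ = 8 + 0.6·7 = 12.2; r = 13.2 − 12.2 = 1
A=11: P̂ = 8 + 0.6·11 = 14.6; r = 15.1 − 14.6 = 0.5
A=17: P̂ = 8 + 0.6·17 = 18.2; r = 17.7 − 18.2 = -0.5
A=19: P̂ = 8 + 0.6·19 = 19.4; r = 21.9 − 19.4 = 2.5
A=21: P̂ = 8 + 0.6·21 = 20.6; r = 17.6 − 20.6 = -3
A=27: P̂ = 8 + 0.6·27 = 24.2; r = 27.2 − 24.2 = 3
A=31: P̂ = 8 + 0.6·31 = 26.6; r = 24.6 − 26.6 = -2
SSE = 2.25 + 1 + 0.25 + 0.25 + 6.25 + 9 + 9 + 4 = 32
s = √(32/6) = 2.3094
r/s = -3 / 2.3094 = -1.30

-1.30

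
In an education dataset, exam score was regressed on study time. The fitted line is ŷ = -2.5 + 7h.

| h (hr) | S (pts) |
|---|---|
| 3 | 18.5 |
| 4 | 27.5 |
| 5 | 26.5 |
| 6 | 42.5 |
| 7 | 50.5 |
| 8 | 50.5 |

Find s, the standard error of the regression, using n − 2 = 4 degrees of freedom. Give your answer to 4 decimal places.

s = 4.3012

h=3: ŷ = -2.5 + 7·3 = 18.5; e = 18.5 − 18.5 = 0
h=4: ŷ = -2.5 + 7·4 = 25.5; e = 27.5 − 25.5 = 2
h=5: ŷ = -2.5 + 7·5 = 32.5; e = 26.5 − 32.5 = -6
h=6: ŷ = -2.5 + 7·6 = 39.5; e = 42.5 − 39.5 = 3
h=7: ŷ = -2.5 + 7·7 = 46.5; e = 50.5 − 46.5 = 4
h=8: ŷ = -2.5 + 7·8 = 53.5; e = 50.5 − 53.5 = -3
SSE = 0 + 4 + 36 + 9 + 16 + 9 = 74
s = √(74/4) = √18.5 ≈ 4.3012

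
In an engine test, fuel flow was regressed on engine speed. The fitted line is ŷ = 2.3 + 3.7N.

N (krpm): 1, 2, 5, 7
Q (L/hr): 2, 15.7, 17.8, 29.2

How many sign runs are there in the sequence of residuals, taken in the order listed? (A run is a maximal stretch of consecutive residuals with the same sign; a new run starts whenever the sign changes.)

4 runs

N=1: ŷ = 2.3 + 3.7·1 = 6; r = 2 − 6 = -4
N=2: ŷ = 2.3 + 3.7·2 = 9.7; r = 15.7 − 9.7 = 6
N=5: ŷ = 2.3 + 3.7·5 = 20.8; r = 17.8 − 20.8 = -3
N=7: ŷ = 2.3 + 3.7·7 = 28.2; r = 29.2 − 28.2 = 1
Signs: − + − +
Runs: −×1, +×1, −×1, +×1 → 4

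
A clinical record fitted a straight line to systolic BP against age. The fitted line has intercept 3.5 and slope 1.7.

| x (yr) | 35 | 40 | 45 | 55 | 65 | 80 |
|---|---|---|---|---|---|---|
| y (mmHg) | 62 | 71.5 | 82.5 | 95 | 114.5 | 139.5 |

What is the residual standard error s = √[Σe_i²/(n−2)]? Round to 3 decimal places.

x=35: ŷ = 3.5 + 1.7·35 = 63; e = 62 − 63 = -1
x=40: ŷ = 3.5 + 1.7·40 = 71.5; e = 71.5 − 71.5 = 0
x=45: ŷ = 3.5 + 1.7·45 = 80; e = 82.5 − 80 = 2.5
x=55: ŷ = 3.5 + 1.7·55 = 97; e = 95 − 97 = -2
x=65: ŷ = 3.5 + 1.7·65 = 114; e = 114.5 − 114 = 0.5
x=80: ŷ = 3.5 + 1.7·80 = 139.5; e = 139.5 − 139.5 = 0
SSE = 1 + 0 + 6.25 + 4 + 0.25 + 0 = 11.5
s = √(11.5/4) = √2.875 ≈ 1.696

s = 1.696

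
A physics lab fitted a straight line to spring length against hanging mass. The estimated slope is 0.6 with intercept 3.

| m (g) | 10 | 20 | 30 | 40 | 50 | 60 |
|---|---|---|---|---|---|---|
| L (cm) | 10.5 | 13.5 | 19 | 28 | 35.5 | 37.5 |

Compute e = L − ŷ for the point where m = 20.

e = -1.5

ŷ = 3 + 0.6·20 = 15
e = 13.5 − 15 = -1.5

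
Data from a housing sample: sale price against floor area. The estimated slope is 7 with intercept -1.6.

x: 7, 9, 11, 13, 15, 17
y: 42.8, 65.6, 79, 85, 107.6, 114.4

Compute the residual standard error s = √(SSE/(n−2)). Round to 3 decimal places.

s = 4.944

x=7: ŷ = -1.6 + 7·7 = 47.4; r = 42.8 − 47.4 = -4.6
x=9: ŷ = -1.6 + 7·9 = 61.4; r = 65.6 − 61.4 = 4.2
x=11: ŷ = -1.6 + 7·11 = 75.4; r = 79 − 75.4 = 3.6
x=13: ŷ = -1.6 + 7·13 = 89.4; r = 85 − 89.4 = -4.4
x=15: ŷ = -1.6 + 7·15 = 103.4; r = 107.6 − 103.4 = 4.2
x=17: ŷ = -1.6 + 7·17 = 117.4; r = 114.4 − 117.4 = -3
SSE = 21.16 + 17.64 + 12.96 + 19.36 + 17.64 + 9 = 97.76
s = √(97.76/4) = √24.44 ≈ 4.944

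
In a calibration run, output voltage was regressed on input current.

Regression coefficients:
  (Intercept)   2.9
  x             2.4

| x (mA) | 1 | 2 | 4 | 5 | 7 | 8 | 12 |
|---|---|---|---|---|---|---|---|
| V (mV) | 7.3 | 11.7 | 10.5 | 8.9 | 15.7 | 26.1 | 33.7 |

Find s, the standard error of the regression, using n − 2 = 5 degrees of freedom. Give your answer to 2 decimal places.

x=1: ŷ = 2.9 + 2.4·1 = 5.3; e = 7.3 − 5.3 = 2
x=2: ŷ = 2.9 + 2.4·2 = 7.7; e = 11.7 − 7.7 = 4
x=4: ŷ = 2.9 + 2.4·4 = 12.5; e = 10.5 − 12.5 = -2
x=5: ŷ = 2.9 + 2.4·5 = 14.9; e = 8.9 − 14.9 = -6
x=7: ŷ = 2.9 + 2.4·7 = 19.7; e = 15.7 − 19.7 = -4
x=8: ŷ = 2.9 + 2.4·8 = 22.1; e = 26.1 − 22.1 = 4
x=12: ŷ = 2.9 + 2.4·12 = 31.7; e = 33.7 − 31.7 = 2
SSE = 4 + 16 + 4 + 36 + 16 + 16 + 4 = 96
s = √(96/5) = √19.2 ≈ 4.38

s = 4.38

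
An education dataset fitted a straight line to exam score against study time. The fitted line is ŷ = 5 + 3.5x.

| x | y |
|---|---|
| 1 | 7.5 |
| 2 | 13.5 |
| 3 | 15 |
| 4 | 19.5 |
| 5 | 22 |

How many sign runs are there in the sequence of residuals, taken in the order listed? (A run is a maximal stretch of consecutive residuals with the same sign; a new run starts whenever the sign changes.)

5 runs

x=1: ŷ = 5 + 3.5·1 = 8.5; e = 7.5 − 8.5 = -1
x=2: ŷ = 5 + 3.5·2 = 12; e = 13.5 − 12 = 1.5
x=3: ŷ = 5 + 3.5·3 = 15.5; e = 15 − 15.5 = -0.5
x=4: ŷ = 5 + 3.5·4 = 19; e = 19.5 − 19 = 0.5
x=5: ŷ = 5 + 3.5·5 = 22.5; e = 22 − 22.5 = -0.5
Signs: − + − + −
Runs: −×1, +×1, −×1, +×1, −×1 → 5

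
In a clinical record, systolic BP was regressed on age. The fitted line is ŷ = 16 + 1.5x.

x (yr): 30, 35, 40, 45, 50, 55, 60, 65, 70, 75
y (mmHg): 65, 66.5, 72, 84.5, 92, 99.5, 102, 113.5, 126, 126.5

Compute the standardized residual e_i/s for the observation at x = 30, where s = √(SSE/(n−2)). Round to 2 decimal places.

1.23

x=30: ŷ = 16 + 1.5·30 = 61; e = 65 − 61 = 4
x=35: ŷ = 16 + 1.5·35 = 68.5; e = 66.5 − 68.5 = -2
x=40: ŷ = 16 + 1.5·40 = 76; e = 72 − 76 = -4
x=45: ŷ = 16 + 1.5·45 = 83.5; e = 84.5 − 83.5 = 1
x=50: ŷ = 16 + 1.5·50 = 91; e = 92 − 91 = 1
x=55: ŷ = 16 + 1.5·55 = 98.5; e = 99.5 − 98.5 = 1
x=60: ŷ = 16 + 1.5·60 = 106; e = 102 − 106 = -4
x=65: ŷ = 16 + 1.5·65 = 113.5; e = 113.5 − 113.5 = 0
x=70: ŷ = 16 + 1.5·70 = 121; e = 126 − 121 = 5
x=75: ŷ = 16 + 1.5·75 = 128.5; e = 126.5 − 128.5 = -2
SSE = 16 + 4 + 16 + 1 + 1 + 1 + 16 + 0 + 25 + 4 = 84
s = √(84/8) = 3.24037
e/s = 4 / 3.24037 = 1.23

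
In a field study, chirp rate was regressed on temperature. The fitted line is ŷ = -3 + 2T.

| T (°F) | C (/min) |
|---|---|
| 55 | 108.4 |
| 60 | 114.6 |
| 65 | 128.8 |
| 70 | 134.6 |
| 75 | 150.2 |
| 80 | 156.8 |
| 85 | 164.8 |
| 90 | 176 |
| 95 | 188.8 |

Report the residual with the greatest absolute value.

e = 3.2

T=55: ŷ = -3 + 2·55 = 107; e = 108.4 − 107 = 1.4
T=60: ŷ = -3 + 2·60 = 117; e = 114.6 − 117 = -2.4
T=65: ŷ = -3 + 2·65 = 127; e = 128.8 − 127 = 1.8
T=70: ŷ = -3 + 2·70 = 137; e = 134.6 − 137 = -2.4
T=75: ŷ = -3 + 2·75 = 147; e = 150.2 − 147 = 3.2
T=80: ŷ = -3 + 2·80 = 157; e = 156.8 − 157 = -0.2
T=85: ŷ = -3 + 2·85 = 167; e = 164.8 − 167 = -2.2
T=90: ŷ = -3 + 2·90 = 177; e = 176 − 177 = -1
T=95: ŷ = -3 + 2·95 = 187; e = 188.8 − 187 = 1.8
Largest |e| is 3.2 at T = 75, residual 3.2.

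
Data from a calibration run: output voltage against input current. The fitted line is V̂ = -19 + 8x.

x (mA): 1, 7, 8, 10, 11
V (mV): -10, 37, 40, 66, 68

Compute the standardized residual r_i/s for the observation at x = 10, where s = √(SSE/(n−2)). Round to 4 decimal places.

x=1: V̂ = -19 + 8·1 = -11; r = -10 − (-11) = 1
x=7: V̂ = -19 + 8·7 = 37; r = 37 − 37 = 0
x=8: V̂ = -19 + 8·8 = 45; r = 40 − 45 = -5
x=10: V̂ = -19 + 8·10 = 61; r = 66 − 61 = 5
x=11: V̂ = -19 + 8·11 = 69; r = 68 − 69 = -1
SSE = 1 + 0 + 25 + 25 + 1 = 52
s = √(52/3) = 4.16333
r/s = 5 / 4.16333 = 1.2010

1.2010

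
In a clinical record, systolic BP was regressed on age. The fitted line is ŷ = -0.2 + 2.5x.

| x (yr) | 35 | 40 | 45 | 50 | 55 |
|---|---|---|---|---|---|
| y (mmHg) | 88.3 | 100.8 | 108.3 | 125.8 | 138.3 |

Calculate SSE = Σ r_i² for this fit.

x=35: ŷ = -0.2 + 2.5·35 = 87.3; r = 88.3 − 87.3 = 1
x=40: ŷ = -0.2 + 2.5·40 = 99.8; r = 100.8 − 99.8 = 1
x=45: ŷ = -0.2 + 2.5·45 = 112.3; r = 108.3 − 112.3 = -4
x=50: ŷ = -0.2 + 2.5·50 = 124.8; r = 125.8 − 124.8 = 1
x=55: ŷ = -0.2 + 2.5·55 = 137.3; r = 138.3 − 137.3 = 1
SSE = 1 + 1 + 16 + 1 + 1 = 20

SSE = 20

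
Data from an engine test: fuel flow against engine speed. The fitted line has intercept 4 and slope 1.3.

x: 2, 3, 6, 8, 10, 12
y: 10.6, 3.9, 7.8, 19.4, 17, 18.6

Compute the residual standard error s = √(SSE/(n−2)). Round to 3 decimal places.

x=2: ŷ = 4 + 1.3·2 = 6.6; r = 10.6 − 6.6 = 4
x=3: ŷ = 4 + 1.3·3 = 7.9; r = 3.9 − 7.9 = -4
x=6: ŷ = 4 + 1.3·6 = 11.8; r = 7.8 − 11.8 = -4
x=8: ŷ = 4 + 1.3·8 = 14.4; r = 19.4 − 14.4 = 5
x=10: ŷ = 4 + 1.3·10 = 17; r = 17 − 17 = 0
x=12: ŷ = 4 + 1.3·12 = 19.6; r = 18.6 − 19.6 = -1
SSE = 16 + 16 + 16 + 25 + 0 + 1 = 74
s = √(74/4) = √18.5 ≈ 4.301

s = 4.301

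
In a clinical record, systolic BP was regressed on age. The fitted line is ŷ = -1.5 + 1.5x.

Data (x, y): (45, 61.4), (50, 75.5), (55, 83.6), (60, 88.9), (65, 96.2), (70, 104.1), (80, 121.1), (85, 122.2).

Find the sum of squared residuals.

x=45: ŷ = -1.5 + 1.5·45 = 66; r = 61.4 − 66 = -4.6
x=50: ŷ = -1.5 + 1.5·50 = 73.5; r = 75.5 − 73.5 = 2
x=55: ŷ = -1.5 + 1.5·55 = 81; r = 83.6 − 81 = 2.6
x=60: ŷ = -1.5 + 1.5·60 = 88.5; r = 88.9 − 88.5 = 0.4
x=65: ŷ = -1.5 + 1.5·65 = 96; r = 96.2 − 96 = 0.2
x=70: ŷ = -1.5 + 1.5·70 = 103.5; r = 104.1 − 103.5 = 0.6
x=80: ŷ = -1.5 + 1.5·80 = 118.5; r = 121.1 − 118.5 = 2.6
x=85: ŷ = -1.5 + 1.5·85 = 126; r = 122.2 − 126 = -3.8
SSE = 21.16 + 4 + 6.76 + 0.16 + 0.04 + 0.36 + 6.76 + 14.44 = 53.68

SSE = 53.68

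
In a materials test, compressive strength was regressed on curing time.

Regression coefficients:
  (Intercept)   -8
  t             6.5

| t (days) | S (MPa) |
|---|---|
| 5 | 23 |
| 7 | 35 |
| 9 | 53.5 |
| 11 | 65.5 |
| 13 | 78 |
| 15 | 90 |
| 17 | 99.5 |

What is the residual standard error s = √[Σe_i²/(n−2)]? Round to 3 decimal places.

t=5: ŷ = -8 + 6.5·5 = 24.5; e = 23 − 24.5 = -1.5
t=7: ŷ = -8 + 6.5·7 = 37.5; e = 35 − 37.5 = -2.5
t=9: ŷ = -8 + 6.5·9 = 50.5; e = 53.5 − 50.5 = 3
t=11: ŷ = -8 + 6.5·11 = 63.5; e = 65.5 − 63.5 = 2
t=13: ŷ = -8 + 6.5·13 = 76.5; e = 78 − 76.5 = 1.5
t=15: ŷ = -8 + 6.5·15 = 89.5; e = 90 − 89.5 = 0.5
t=17: ŷ = -8 + 6.5·17 = 102.5; e = 99.5 − 102.5 = -3
SSE = 2.25 + 6.25 + 9 + 4 + 2.25 + 0.25 + 9 = 33
s = √(33/5) = √6.6 ≈ 2.569

s = 2.569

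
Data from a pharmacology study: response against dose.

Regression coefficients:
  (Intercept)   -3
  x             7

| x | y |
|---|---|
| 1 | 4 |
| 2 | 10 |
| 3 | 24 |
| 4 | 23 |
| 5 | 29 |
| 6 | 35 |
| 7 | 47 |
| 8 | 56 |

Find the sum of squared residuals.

x=1: ŷ = -3 + 7·1 = 4; e = 4 − 4 = 0
x=2: ŷ = -3 + 7·2 = 11; e = 10 − 11 = -1
x=3: ŷ = -3 + 7·3 = 18; e = 24 − 18 = 6
x=4: ŷ = -3 + 7·4 = 25; e = 23 − 25 = -2
x=5: ŷ = -3 + 7·5 = 32; e = 29 − 32 = -3
x=6: ŷ = -3 + 7·6 = 39; e = 35 − 39 = -4
x=7: ŷ = -3 + 7·7 = 46; e = 47 − 46 = 1
x=8: ŷ = -3 + 7·8 = 53; e = 56 − 53 = 3
SSE = 0 + 1 + 36 + 4 + 9 + 16 + 1 + 9 = 76

SSE = 76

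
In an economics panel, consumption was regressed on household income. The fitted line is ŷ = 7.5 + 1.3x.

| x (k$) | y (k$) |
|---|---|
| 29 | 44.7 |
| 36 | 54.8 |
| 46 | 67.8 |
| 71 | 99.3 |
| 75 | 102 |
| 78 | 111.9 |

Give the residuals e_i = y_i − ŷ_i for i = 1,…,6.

-0.5, 0.5, 0.5, -0.5, -3, 3

x=29: ŷ = 7.5 + 1.3·29 = 45.2; e = 44.7 − 45.2 = -0.5
x=36: ŷ = 7.5 + 1.3·36 = 54.3; e = 54.8 − 54.3 = 0.5
x=46: ŷ = 7.5 + 1.3·46 = 67.3; e = 67.8 − 67.3 = 0.5
x=71: ŷ = 7.5 + 1.3·71 = 99.8; e = 99.3 − 99.8 = -0.5
x=75: ŷ = 7.5 + 1.3·75 = 105; e = 102 − 105 = -3
x=78: ŷ = 7.5 + 1.3·78 = 108.9; e = 111.9 − 108.9 = 3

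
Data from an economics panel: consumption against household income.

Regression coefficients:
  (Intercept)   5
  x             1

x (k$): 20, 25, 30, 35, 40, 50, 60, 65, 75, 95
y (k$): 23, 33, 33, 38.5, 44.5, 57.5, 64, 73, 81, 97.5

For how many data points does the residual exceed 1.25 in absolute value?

x=20: ŷ = 5 + 20 = 25; r = 23 − 25 = -2
x=25: ŷ = 5 + 25 = 30; r = 33 − 30 = 3
x=30: ŷ = 5 + 30 = 35; r = 33 − 35 = -2
x=35: ŷ = 5 + 35 = 40; r = 38.5 − 40 = -1.5
x=40: ŷ = 5 + 40 = 45; r = 44.5 − 45 = -0.5
x=50: ŷ = 5 + 50 = 55; r = 57.5 − 55 = 2.5
x=60: ŷ = 5 + 60 = 65; r = 64 − 65 = -1
x=65: ŷ = 5 + 65 = 70; r = 73 − 70 = 3
x=75: ŷ = 5 + 75 = 80; r = 81 − 80 = 1
x=95: ŷ = 5 + 95 = 100; r = 97.5 − 100 = -2.5
|r| > 1.25: x=20 (|r|=2), x=25 (|r|=3), x=30 (|r|=2), x=35 (|r|=1.5), x=50 (|r|=2.5), x=65 (|r|=3), x=95 (|r|=2.5) → 7

7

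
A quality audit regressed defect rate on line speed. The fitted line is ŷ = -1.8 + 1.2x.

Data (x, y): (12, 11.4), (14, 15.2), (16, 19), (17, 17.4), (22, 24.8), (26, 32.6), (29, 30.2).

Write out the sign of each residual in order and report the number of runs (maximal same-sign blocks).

5 runs

x=12: ŷ = -1.8 + 1.2·12 = 12.6; e = 11.4 − 12.6 = -1.2
x=14: ŷ = -1.8 + 1.2·14 = 15; e = 15.2 − 15 = 0.2
x=16: ŷ = -1.8 + 1.2·16 = 17.4; e = 19 − 17.4 = 1.6
x=17: ŷ = -1.8 + 1.2·17 = 18.6; e = 17.4 − 18.6 = -1.2
x=22: ŷ = -1.8 + 1.2·22 = 24.6; e = 24.8 − 24.6 = 0.2
x=26: ŷ = -1.8 + 1.2·26 = 29.4; e = 32.6 − 29.4 = 3.2
x=29: ŷ = -1.8 + 1.2·29 = 33; e = 30.2 − 33 = -2.8
Signs: − + + − + + −
Runs: −×1, +×2, −×1, +×2, −×1 → 5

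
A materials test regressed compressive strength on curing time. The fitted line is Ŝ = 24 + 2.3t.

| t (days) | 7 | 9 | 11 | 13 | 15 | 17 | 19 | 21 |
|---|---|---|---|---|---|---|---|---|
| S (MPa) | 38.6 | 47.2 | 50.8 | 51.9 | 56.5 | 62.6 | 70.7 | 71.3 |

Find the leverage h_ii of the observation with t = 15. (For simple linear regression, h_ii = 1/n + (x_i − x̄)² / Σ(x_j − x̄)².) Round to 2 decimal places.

h = 0.13

t̄ = (7 + 9 + 11 + 13 + 15 + 17 + 19 + 21)/8 = 14
Σ(t − t̄)² = 49 + 25 + 9 + 1 + 1 + 9 + 25 + 49 = 168
h = 1/8 + (1)²/168 = 0.125 + 0.00595238 = 0.13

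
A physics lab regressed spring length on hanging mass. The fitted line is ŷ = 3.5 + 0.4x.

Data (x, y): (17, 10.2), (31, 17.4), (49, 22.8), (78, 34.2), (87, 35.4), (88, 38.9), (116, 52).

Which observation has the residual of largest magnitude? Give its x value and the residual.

x = 87, e = -2.9

x=17: ŷ = 3.5 + 0.4·17 = 10.3; e = 10.2 − 10.3 = -0.1
x=31: ŷ = 3.5 + 0.4·31 = 15.9; e = 17.4 − 15.9 = 1.5
x=49: ŷ = 3.5 + 0.4·49 = 23.1; e = 22.8 − 23.1 = -0.3
x=78: ŷ = 3.5 + 0.4·78 = 34.7; e = 34.2 − 34.7 = -0.5
x=87: ŷ = 3.5 + 0.4·87 = 38.3; e = 35.4 − 38.3 = -2.9
x=88: ŷ = 3.5 + 0.4·88 = 38.7; e = 38.9 − 38.7 = 0.2
x=116: ŷ = 3.5 + 0.4·116 = 49.9; e = 52 − 49.9 = 2.1
Largest |e| is 2.9 at x = 87, residual -2.9.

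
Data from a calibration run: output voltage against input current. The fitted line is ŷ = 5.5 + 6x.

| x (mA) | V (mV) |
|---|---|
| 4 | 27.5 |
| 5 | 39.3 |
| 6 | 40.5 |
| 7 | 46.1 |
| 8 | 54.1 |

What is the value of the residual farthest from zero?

r = 3.8

x=4: ŷ = 5.5 + 6·4 = 29.5; r = 27.5 − 29.5 = -2
x=5: ŷ = 5.5 + 6·5 = 35.5; r = 39.3 − 35.5 = 3.8
x=6: ŷ = 5.5 + 6·6 = 41.5; r = 40.5 − 41.5 = -1
x=7: ŷ = 5.5 + 6·7 = 47.5; r = 46.1 − 47.5 = -1.4
x=8: ŷ = 5.5 + 6·8 = 53.5; r = 54.1 − 53.5 = 0.6
Largest |r| is 3.8 at x = 5, residual 3.8.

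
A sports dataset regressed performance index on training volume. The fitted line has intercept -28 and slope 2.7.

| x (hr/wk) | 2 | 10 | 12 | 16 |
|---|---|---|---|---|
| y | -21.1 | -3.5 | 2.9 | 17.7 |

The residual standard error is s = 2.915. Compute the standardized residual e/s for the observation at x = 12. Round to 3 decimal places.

-0.515

ŷ = -28 + 2.7·12 = 4.4
e = 2.9 − 4.4 = -1.5
e/s = -1.5 / 2.915 = -0.515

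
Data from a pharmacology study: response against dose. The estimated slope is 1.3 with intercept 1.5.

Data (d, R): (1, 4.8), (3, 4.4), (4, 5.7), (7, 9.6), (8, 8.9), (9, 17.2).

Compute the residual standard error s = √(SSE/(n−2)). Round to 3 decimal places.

s = 2.828

d=1: ŷ = 1.5 + 1.3·1 = 2.8; e = 4.8 − 2.8 = 2
d=3: ŷ = 1.5 + 1.3·3 = 5.4; e = 4.4 − 5.4 = -1
d=4: ŷ = 1.5 + 1.3·4 = 6.7; e = 5.7 − 6.7 = -1
d=7: ŷ = 1.5 + 1.3·7 = 10.6; e = 9.6 − 10.6 = -1
d=8: ŷ = 1.5 + 1.3·8 = 11.9; e = 8.9 − 11.9 = -3
d=9: ŷ = 1.5 + 1.3·9 = 13.2; e = 17.2 − 13.2 = 4
SSE = 4 + 1 + 1 + 1 + 9 + 16 = 32
s = √(32/4) = √8 ≈ 2.828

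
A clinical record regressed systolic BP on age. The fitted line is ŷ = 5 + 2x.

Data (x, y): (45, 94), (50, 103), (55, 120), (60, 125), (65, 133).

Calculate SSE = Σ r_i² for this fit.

SSE = 34

x=45: ŷ = 5 + 2·45 = 95; r = 94 − 95 = -1
x=50: ŷ = 5 + 2·50 = 105; r = 103 − 105 = -2
x=55: ŷ = 5 + 2·55 = 115; r = 120 − 115 = 5
x=60: ŷ = 5 + 2·60 = 125; r = 125 − 125 = 0
x=65: ŷ = 5 + 2·65 = 135; r = 133 − 135 = -2
SSE = 1 + 4 + 25 + 0 + 4 = 34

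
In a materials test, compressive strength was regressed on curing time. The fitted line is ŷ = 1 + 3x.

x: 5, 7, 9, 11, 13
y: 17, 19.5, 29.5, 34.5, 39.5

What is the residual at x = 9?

ŷ = 1 + 3·9 = 28
e = 29.5 − 28 = 1.5

e = 1.5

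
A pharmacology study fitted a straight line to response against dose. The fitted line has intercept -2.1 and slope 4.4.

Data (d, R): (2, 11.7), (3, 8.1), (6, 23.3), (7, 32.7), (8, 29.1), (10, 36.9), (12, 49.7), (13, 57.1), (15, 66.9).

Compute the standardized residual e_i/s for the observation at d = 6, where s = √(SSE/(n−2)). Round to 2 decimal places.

d=2: ŷ = -2.1 + 4.4·2 = 6.7; e = 11.7 − 6.7 = 5
d=3: ŷ = -2.1 + 4.4·3 = 11.1; e = 8.1 − 11.1 = -3
d=6: ŷ = -2.1 + 4.4·6 = 24.3; e = 23.3 − 24.3 = -1
d=7: ŷ = -2.1 + 4.4·7 = 28.7; e = 32.7 − 28.7 = 4
d=8: ŷ = -2.1 + 4.4·8 = 33.1; e = 29.1 − 33.1 = -4
d=10: ŷ = -2.1 + 4.4·10 = 41.9; e = 36.9 − 41.9 = -5
d=12: ŷ = -2.1 + 4.4·12 = 50.7; e = 49.7 − 50.7 = -1
d=13: ŷ = -2.1 + 4.4·13 = 55.1; e = 57.1 − 55.1 = 2
d=15: ŷ = -2.1 + 4.4·15 = 63.9; e = 66.9 − 63.9 = 3
SSE = 25 + 9 + 1 + 16 + 16 + 25 + 1 + 4 + 9 = 106
s = √(106/7) = 3.89138
e/s = -1 / 3.89138 = -0.26

-0.26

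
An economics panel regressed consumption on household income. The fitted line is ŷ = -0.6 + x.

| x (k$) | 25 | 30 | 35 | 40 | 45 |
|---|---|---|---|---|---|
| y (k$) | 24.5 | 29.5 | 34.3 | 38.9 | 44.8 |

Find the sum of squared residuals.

SSE = 0.44

x=25: ŷ = -0.6 + 25 = 24.4; e = 24.5 − 24.4 = 0.1
x=30: ŷ = -0.6 + 30 = 29.4; e = 29.5 − 29.4 = 0.1
x=35: ŷ = -0.6 + 35 = 34.4; e = 34.3 − 34.4 = -0.1
x=40: ŷ = -0.6 + 40 = 39.4; e = 38.9 − 39.4 = -0.5
x=45: ŷ = -0.6 + 45 = 44.4; e = 44.8 − 44.4 = 0.4
SSE = 0.01 + 0.01 + 0.01 + 0.25 + 0.16 = 0.44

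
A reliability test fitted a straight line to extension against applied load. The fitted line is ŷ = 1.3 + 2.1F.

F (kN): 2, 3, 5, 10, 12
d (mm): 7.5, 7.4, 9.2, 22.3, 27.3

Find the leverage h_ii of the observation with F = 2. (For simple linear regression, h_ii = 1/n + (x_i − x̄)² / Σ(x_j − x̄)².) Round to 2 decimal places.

h = 0.45

F̄ = (2 + 3 + 5 + 10 + 12)/5 = 6.4
Σ(F − F̄)² = 19.36 + 11.56 + 1.96 + 12.96 + 31.36 = 77.2
h = 1/5 + (-4.4)²/77.2 = 0.2 + 0.250777 = 0.45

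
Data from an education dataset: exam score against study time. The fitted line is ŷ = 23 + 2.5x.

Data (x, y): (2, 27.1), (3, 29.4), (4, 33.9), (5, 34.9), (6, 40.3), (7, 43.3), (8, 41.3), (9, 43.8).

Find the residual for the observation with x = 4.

e = 0.9

ŷ = 23 + 2.5·4 = 33
e = 33.9 − 33 = 0.9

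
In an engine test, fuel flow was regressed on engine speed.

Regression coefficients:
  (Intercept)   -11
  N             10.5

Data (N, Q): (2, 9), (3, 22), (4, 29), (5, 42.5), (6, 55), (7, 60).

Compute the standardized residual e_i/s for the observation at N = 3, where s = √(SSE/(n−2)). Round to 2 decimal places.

0.62

N=2: Q̂ = -11 + 10.5·2 = 10; e = 9 − 10 = -1
N=3: Q̂ = -11 + 10.5·3 = 20.5; e = 22 − 20.5 = 1.5
N=4: Q̂ = -11 + 10.5·4 = 31; e = 29 − 31 = -2
N=5: Q̂ = -11 + 10.5·5 = 41.5; e = 42.5 − 41.5 = 1
N=6: Q̂ = -11 + 10.5·6 = 52; e = 55 − 52 = 3
N=7: Q̂ = -11 + 10.5·7 = 62.5; e = 60 − 62.5 = -2.5
SSE = 1 + 2.25 + 4 + 1 + 9 + 6.25 = 23.5
s = √(23.5/4) = 2.42384
e/s = 1.5 / 2.42384 = 0.62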